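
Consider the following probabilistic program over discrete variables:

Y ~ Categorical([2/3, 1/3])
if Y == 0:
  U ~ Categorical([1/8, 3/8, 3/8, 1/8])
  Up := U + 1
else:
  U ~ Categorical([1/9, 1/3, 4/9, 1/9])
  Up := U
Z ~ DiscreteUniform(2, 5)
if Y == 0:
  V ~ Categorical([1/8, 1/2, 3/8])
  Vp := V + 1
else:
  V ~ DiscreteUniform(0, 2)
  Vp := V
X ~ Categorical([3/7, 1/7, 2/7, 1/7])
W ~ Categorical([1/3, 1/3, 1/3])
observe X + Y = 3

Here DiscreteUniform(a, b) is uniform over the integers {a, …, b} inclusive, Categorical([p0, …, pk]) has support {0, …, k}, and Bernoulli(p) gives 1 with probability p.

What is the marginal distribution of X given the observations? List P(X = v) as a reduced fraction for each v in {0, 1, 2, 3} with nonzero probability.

P(X=2) = 1/2, P(X=3) = 1/2

Enumerate traces; 288 have nonzero weight after conditioning:
  (Y=0, U=0, Z=2, V=0, X=3, W=0) weight 1/8064
  (Y=0, U=0, Z=2, V=0, X=3, W=1) weight 1/8064
  (Y=0, U=0, Z=2, V=0, X=3, W=2) weight 1/8064
  (Y=0, U=0, Z=2, V=1, X=3, W=0) weight 1/2016
  (Y=0, U=0, Z=2, V=1, X=3, W=1) weight 1/2016
  (Y=0, U=0, Z=2, V=1, X=3, W=2) weight 1/2016
  (Y=0, U=0, Z=2, V=2, X=3, W=0) weight 1/2688
  (Y=0, U=0, Z=2, V=2, X=3, W=1) weight 1/2688
  (Y=1, U=0, Z=2, V=0, X=2, W=0) weight 1/3402
  … 279 more
Group by X:
  weight(X=2) = 2/21
  weight(X=3) = 2/21
Total weight = 2/21 + 2/21 = 4/21
P(X=2 | obs) = 2/21 / 4/21 = 1/2
P(X=3 | obs) = 2/21 / 4/21 = 1/2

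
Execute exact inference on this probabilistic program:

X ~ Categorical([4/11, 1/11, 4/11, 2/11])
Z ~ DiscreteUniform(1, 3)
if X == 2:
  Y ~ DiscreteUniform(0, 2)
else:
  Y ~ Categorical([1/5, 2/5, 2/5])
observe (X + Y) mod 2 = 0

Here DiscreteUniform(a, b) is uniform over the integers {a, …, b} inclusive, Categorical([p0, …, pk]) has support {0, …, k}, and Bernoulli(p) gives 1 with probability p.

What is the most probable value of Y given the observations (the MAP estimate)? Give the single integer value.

Enumerate traces; 18 have nonzero weight after conditioning:
  (X=0, Z=1, Y=0) weight 4/165
  (X=0, Z=1, Y=2) weight 8/165
  (X=0, Z=2, Y=0) weight 4/165
  (X=0, Z=2, Y=2) weight 8/165
  (X=0, Z=3, Y=0) weight 4/165
  (X=0, Z=3, Y=2) weight 8/165
  (X=1, Z=1, Y=1) weight 2/165
  (X=1, Z=2, Y=1) weight 2/165
  … 10 more
Group by Y:
  weight(Y=0) = 32/165
  weight(Y=1) = 6/55
  weight(Y=2) = 4/15
Total weight = 32/165 + 6/55 + 4/15 = 94/165
P(Y=0 | obs) = 32/165 / 94/165 = 16/47
P(Y=1 | obs) = 6/55 / 94/165 = 9/47
P(Y=2 | obs) = 4/15 / 94/165 = 22/47
argmax = 2

argmax_v P(Y = v | obs) = 2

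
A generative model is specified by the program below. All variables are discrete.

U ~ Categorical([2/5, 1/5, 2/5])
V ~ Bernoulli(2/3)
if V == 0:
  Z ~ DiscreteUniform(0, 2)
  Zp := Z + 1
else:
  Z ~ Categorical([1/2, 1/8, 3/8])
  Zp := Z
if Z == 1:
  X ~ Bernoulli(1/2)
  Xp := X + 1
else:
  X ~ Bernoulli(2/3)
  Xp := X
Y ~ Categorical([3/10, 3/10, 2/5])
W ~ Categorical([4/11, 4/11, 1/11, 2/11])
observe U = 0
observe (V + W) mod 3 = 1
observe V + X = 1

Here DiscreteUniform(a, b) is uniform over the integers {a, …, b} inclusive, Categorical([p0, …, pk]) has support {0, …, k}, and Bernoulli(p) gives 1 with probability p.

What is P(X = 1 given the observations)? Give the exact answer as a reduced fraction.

Enumerate traces; 27 have nonzero weight after conditioning:
  (U=0, V=0, Z=0, X=1, Y=0, W=1) weight 8/2475
  (U=0, V=0, Z=0, X=1, Y=1, W=1) weight 8/2475
  (U=0, V=0, Z=0, X=1, Y=2, W=1) weight 32/7425
  (U=0, V=0, Z=1, X=1, Y=0, W=1) weight 2/825
  (U=0, V=0, Z=1, X=1, Y=1, W=1) weight 2/825
  (U=0, V=0, Z=1, X=1, Y=2, W=1) weight 8/2475
  (U=0, V=0, Z=2, X=1, Y=0, W=1) weight 8/2475
  (U=0, V=0, Z=2, X=1, Y=1, W=1) weight 8/2475
  (U=0, V=1, Z=0, X=0, Y=0, W=0) weight 4/825
  … 18 more
Group by X:
  weight(X=0) = 17/330
  weight(X=1) = 4/135
Total weight = 17/330 + 4/135 = 241/2970
P(X=0 | obs) = 17/330 / 241/2970 = 153/241
P(X=1 | obs) = 4/135 / 241/2970 = 88/241

P(X = 1 | obs) = 88/241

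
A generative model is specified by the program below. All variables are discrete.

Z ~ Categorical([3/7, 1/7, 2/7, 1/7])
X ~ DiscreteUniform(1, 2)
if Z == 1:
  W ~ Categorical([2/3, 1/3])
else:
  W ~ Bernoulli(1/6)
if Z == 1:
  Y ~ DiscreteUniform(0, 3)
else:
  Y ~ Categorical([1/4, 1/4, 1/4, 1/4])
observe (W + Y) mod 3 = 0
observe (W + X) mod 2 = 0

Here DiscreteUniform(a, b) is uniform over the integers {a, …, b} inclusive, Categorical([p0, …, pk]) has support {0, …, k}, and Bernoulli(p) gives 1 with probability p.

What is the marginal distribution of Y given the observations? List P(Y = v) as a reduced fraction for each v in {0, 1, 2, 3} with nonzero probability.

Enumerate traces; 12 have nonzero weight after conditioning:
  (Z=0, X=1, W=1, Y=2) weight 1/112
  (Z=0, X=2, W=0, Y=0) weight 5/112
  (Z=0, X=2, W=0, Y=3) weight 5/112
  (Z=1, X=1, W=1, Y=2) weight 1/168
  (Z=1, X=2, W=0, Y=0) weight 1/84
  (Z=1, X=2, W=0, Y=3) weight 1/84
  (Z=2, X=1, W=1, Y=2) weight 1/168
  (Z=2, X=2, W=0, Y=0) weight 5/168
  … 4 more
Group by Y:
  weight(Y=0) = 17/168
  weight(Y=2) = 1/42
  weight(Y=3) = 17/168
Total weight = 17/168 + 1/42 + 17/168 = 19/84
P(Y=0 | obs) = 17/168 / 19/84 = 17/38
P(Y=2 | obs) = 1/42 / 19/84 = 2/19
P(Y=3 | obs) = 17/168 / 19/84 = 17/38

P(Y=0) = 17/38, P(Y=2) = 2/19, P(Y=3) = 17/38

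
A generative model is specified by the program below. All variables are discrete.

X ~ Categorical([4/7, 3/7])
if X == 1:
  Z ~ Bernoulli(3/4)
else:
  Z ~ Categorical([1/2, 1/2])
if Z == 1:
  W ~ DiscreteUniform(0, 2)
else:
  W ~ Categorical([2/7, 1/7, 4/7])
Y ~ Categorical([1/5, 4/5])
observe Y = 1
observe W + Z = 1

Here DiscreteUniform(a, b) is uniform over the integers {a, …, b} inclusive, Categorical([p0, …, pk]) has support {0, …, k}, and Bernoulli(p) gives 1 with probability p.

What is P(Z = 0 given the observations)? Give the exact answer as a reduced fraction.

P(Z = 0 | obs) = 33/152

Enumerate traces; 4 have nonzero weight after conditioning:
  (X=0, Z=0, W=1, Y=1) weight 8/245
  (X=0, Z=1, W=0, Y=1) weight 8/105
  (X=1, Z=0, W=1, Y=1) weight 3/245
  (X=1, Z=1, W=0, Y=1) weight 3/35
Group by Z:
  weight(Z=0) = 11/245
  weight(Z=1) = 17/105
Total weight = 11/245 + 17/105 = 152/735
P(Z=0 | obs) = 11/245 / 152/735 = 33/152
P(Z=1 | obs) = 17/105 / 152/735 = 119/152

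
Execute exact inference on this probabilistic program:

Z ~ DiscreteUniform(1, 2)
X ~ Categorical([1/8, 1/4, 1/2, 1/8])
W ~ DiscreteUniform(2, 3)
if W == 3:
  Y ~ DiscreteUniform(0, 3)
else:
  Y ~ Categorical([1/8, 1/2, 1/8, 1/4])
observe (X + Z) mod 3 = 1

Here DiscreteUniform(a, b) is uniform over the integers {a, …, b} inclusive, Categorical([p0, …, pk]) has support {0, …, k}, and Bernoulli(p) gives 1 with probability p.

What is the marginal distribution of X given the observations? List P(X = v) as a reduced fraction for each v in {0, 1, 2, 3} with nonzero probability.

P(X=0) = 1/6, P(X=2) = 2/3, P(X=3) = 1/6

Enumerate traces; 24 have nonzero weight after conditioning:
  (Z=1, X=0, W=2, Y=0) weight 1/256
  (Z=1, X=0, W=2, Y=1) weight 1/64
  (Z=1, X=0, W=2, Y=2) weight 1/256
  (Z=1, X=0, W=2, Y=3) weight 1/128
  (Z=1, X=0, W=3, Y=0) weight 1/128
  (Z=1, X=0, W=3, Y=1) weight 1/128
  (Z=1, X=0, W=3, Y=2) weight 1/128
  (Z=1, X=0, W=3, Y=3) weight 1/128
  (Z=1, X=3, W=2, Y=0) weight 1/256
  (Z=2, X=2, W=2, Y=0) weight 1/64
  … 14 more
Group by X:
  weight(X=0) = 1/16
  weight(X=2) = 1/4
  weight(X=3) = 1/16
Total weight = 1/16 + 1/4 + 1/16 = 3/8
P(X=0 | obs) = 1/16 / 3/8 = 1/6
P(X=2 | obs) = 1/4 / 3/8 = 2/3
P(X=3 | obs) = 1/16 / 3/8 = 1/6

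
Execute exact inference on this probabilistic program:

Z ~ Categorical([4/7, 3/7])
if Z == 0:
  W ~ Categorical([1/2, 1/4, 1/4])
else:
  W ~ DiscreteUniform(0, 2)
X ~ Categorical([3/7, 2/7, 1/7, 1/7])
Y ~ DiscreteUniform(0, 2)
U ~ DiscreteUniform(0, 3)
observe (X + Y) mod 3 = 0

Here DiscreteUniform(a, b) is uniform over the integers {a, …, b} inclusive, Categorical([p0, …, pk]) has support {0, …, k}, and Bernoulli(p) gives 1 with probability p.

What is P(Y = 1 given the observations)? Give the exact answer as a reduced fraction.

Enumerate traces; 96 have nonzero weight after conditioning:
  (Z=0, W=0, X=0, Y=0, U=0) weight 1/98
  (Z=0, W=0, X=0, Y=0, U=1) weight 1/98
  (Z=0, W=0, X=0, Y=0, U=2) weight 1/98
  (Z=0, W=0, X=0, Y=0, U=3) weight 1/98
  (Z=0, W=0, X=1, Y=2, U=0) weight 1/147
  (Z=0, W=0, X=1, Y=2, U=1) weight 1/147
  (Z=0, W=0, X=1, Y=2, U=2) weight 1/147
  (Z=0, W=0, X=1, Y=2, U=3) weight 1/147
  (Z=0, W=0, X=2, Y=1, U=0) weight 1/294
  … 87 more
Group by Y:
  weight(Y=0) = 4/21
  weight(Y=1) = 1/21
  weight(Y=2) = 2/21
Total weight = 4/21 + 1/21 + 2/21 = 1/3
P(Y=0 | obs) = 4/21 / 1/3 = 4/7
P(Y=1 | obs) = 1/21 / 1/3 = 1/7
P(Y=2 | obs) = 2/21 / 1/3 = 2/7

P(Y = 1 | obs) = 1/7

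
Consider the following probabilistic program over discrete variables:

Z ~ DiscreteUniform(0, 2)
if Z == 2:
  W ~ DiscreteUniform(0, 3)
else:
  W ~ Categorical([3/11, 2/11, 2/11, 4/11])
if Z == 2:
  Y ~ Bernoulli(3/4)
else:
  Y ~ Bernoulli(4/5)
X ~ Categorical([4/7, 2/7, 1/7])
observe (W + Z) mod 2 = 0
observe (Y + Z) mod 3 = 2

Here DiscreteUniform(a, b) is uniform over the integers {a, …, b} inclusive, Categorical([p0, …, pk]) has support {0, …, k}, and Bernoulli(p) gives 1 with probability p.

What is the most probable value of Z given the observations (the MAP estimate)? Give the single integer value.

Enumerate traces; 12 have nonzero weight after conditioning:
  (Z=1, W=1, Y=1, X=0) weight 32/1155
  (Z=1, W=1, Y=1, X=1) weight 16/1155
  (Z=1, W=1, Y=1, X=2) weight 8/1155
  (Z=1, W=3, Y=1, X=0) weight 64/1155
  (Z=1, W=3, Y=1, X=1) weight 32/1155
  (Z=1, W=3, Y=1, X=2) weight 16/1155
  (Z=2, W=0, Y=0, X=0) weight 1/84
  (Z=2, W=0, Y=0, X=1) weight 1/168
  … 4 more
Group by Z:
  weight(Z=1) = 8/55
  weight(Z=2) = 1/24
Total weight = 8/55 + 1/24 = 247/1320
P(Z=1 | obs) = 8/55 / 247/1320 = 192/247
P(Z=2 | obs) = 1/24 / 247/1320 = 55/247
argmax = 1

argmax_v P(Z = v | obs) = 1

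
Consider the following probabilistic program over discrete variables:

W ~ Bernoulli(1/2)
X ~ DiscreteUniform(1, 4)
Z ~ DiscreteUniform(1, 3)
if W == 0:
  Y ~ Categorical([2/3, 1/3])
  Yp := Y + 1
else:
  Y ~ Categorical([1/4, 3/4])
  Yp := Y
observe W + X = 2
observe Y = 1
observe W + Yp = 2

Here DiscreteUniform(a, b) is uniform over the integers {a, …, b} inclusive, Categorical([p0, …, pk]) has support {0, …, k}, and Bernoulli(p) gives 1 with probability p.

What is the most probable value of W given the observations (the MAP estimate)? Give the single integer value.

Enumerate traces; 6 have nonzero weight after conditioning:
  (W=0, X=2, Z=1, Y=1) weight 1/72
  (W=0, X=2, Z=2, Y=1) weight 1/72
  (W=0, X=2, Z=3, Y=1) weight 1/72
  (W=1, X=1, Z=1, Y=1) weight 1/32
  (W=1, X=1, Z=2, Y=1) weight 1/32
  (W=1, X=1, Z=3, Y=1) weight 1/32
Group by W:
  weight(W=0) = 1/24
  weight(W=1) = 3/32
Total weight = 1/24 + 3/32 = 13/96
P(W=0 | obs) = 1/24 / 13/96 = 4/13
P(W=1 | obs) = 3/32 / 13/96 = 9/13
argmax = 1

argmax_v P(W = v | obs) = 1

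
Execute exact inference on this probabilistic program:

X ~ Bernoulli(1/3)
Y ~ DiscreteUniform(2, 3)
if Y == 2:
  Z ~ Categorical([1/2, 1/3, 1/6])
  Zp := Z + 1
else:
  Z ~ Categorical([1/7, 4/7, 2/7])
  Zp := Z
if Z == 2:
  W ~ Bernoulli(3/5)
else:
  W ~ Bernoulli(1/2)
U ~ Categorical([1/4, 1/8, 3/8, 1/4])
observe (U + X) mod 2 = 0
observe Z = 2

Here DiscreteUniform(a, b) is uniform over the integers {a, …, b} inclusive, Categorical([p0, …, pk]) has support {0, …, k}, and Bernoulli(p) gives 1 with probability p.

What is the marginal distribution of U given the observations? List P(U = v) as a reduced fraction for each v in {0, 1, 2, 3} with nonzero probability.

Enumerate traces; 16 have nonzero weight after conditioning:
  (X=0, Y=2, Z=2, W=0, U=0) weight 1/180
  (X=0, Y=2, Z=2, W=0, U=2) weight 1/120
  (X=0, Y=2, Z=2, W=1, U=0) weight 1/120
  (X=0, Y=2, Z=2, W=1, U=2) weight 1/80
  (X=0, Y=3, Z=2, W=0, U=0) weight 1/105
  (X=0, Y=3, Z=2, W=0, U=2) weight 1/70
  (X=0, Y=3, Z=2, W=1, U=0) weight 1/70
  (X=0, Y=3, Z=2, W=1, U=2) weight 3/140
  (X=1, Y=2, Z=2, W=0, U=1) weight 1/720
  (X=1, Y=2, Z=2, W=0, U=3) weight 1/360
  … 6 more
Group by U:
  weight(U=0) = 19/504
  weight(U=1) = 19/2016
  weight(U=2) = 19/336
  weight(U=3) = 19/1008
Total weight = 19/504 + 19/2016 + 19/336 + 19/1008 = 247/2016
P(U=0 | obs) = 19/504 / 247/2016 = 4/13
P(U=1 | obs) = 19/2016 / 247/2016 = 1/13
P(U=2 | obs) = 19/336 / 247/2016 = 6/13
P(U=3 | obs) = 19/1008 / 247/2016 = 2/13

P(U=0) = 4/13, P(U=1) = 1/13, P(U=2) = 6/13, P(U=3) = 2/13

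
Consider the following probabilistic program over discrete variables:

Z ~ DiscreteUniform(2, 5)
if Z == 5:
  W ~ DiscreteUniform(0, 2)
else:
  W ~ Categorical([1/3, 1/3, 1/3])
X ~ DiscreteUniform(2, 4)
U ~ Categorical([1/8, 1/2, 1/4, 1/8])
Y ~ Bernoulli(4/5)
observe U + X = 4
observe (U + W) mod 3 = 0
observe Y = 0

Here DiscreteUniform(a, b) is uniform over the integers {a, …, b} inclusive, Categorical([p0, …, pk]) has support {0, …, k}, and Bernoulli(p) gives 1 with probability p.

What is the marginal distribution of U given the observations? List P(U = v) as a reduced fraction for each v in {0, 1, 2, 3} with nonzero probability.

P(U=0) = 1/7, P(U=1) = 4/7, P(U=2) = 2/7

Enumerate traces; 12 have nonzero weight after conditioning:
  (Z=2, W=0, X=4, U=0, Y=0) weight 1/1440
  (Z=2, W=1, X=2, U=2, Y=0) weight 1/720
  (Z=2, W=2, X=3, U=1, Y=0) weight 1/360
  (Z=3, W=0, X=4, U=0, Y=0) weight 1/1440
  (Z=3, W=1, X=2, U=2, Y=0) weight 1/720
  (Z=3, W=2, X=3, U=1, Y=0) weight 1/360
  (Z=4, W=0, X=4, U=0, Y=0) weight 1/1440
  (Z=4, W=1, X=2, U=2, Y=0) weight 1/720
  … 4 more
Group by U:
  weight(U=0) = 1/360
  weight(U=1) = 1/90
  weight(U=2) = 1/180
Total weight = 1/360 + 1/90 + 1/180 = 7/360
P(U=0 | obs) = 1/360 / 7/360 = 1/7
P(U=1 | obs) = 1/90 / 7/360 = 4/7
P(U=2 | obs) = 1/180 / 7/360 = 2/7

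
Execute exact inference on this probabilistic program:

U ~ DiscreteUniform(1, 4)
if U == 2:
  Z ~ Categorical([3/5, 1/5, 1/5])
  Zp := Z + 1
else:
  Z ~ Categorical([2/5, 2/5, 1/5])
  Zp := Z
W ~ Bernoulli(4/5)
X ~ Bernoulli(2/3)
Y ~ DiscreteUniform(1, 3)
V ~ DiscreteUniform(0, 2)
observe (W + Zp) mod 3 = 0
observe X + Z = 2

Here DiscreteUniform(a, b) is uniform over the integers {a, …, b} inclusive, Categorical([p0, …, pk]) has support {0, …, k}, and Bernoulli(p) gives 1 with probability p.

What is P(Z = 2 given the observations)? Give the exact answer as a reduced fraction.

Enumerate traces; 45 have nonzero weight after conditioning:
  (U=1, Z=2, W=1, X=0, Y=1, V=0) weight 1/675
  (U=1, Z=2, W=1, X=0, Y=1, V=1) weight 1/675
  (U=1, Z=2, W=1, X=0, Y=1, V=2) weight 1/675
  (U=1, Z=2, W=1, X=0, Y=2, V=0) weight 1/675
  (U=1, Z=2, W=1, X=0, Y=2, V=1) weight 1/675
  (U=1, Z=2, W=1, X=0, Y=2, V=2) weight 1/675
  (U=1, Z=2, W=1, X=0, Y=3, V=0) weight 1/675
  (U=1, Z=2, W=1, X=0, Y=3, V=1) weight 1/675
  (U=2, Z=1, W=1, X=1, Y=1, V=0) weight 2/675
  … 36 more
Group by Z:
  weight(Z=1) = 2/75
  weight(Z=2) = 13/300
Total weight = 2/75 + 13/300 = 7/100
P(Z=1 | obs) = 2/75 / 7/100 = 8/21
P(Z=2 | obs) = 13/300 / 7/100 = 13/21

P(Z = 2 | obs) = 13/21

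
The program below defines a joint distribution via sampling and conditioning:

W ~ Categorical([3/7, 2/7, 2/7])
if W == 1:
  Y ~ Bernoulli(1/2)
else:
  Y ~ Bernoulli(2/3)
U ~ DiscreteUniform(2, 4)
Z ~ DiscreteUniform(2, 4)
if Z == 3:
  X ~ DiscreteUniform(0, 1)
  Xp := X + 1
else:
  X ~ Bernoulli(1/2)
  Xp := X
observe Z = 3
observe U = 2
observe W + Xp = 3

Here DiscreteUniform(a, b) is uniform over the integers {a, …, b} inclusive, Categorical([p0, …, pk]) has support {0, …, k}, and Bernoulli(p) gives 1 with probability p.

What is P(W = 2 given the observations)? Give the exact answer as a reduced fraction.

Enumerate traces; 4 have nonzero weight after conditioning:
  (W=1, Y=0, U=2, Z=3, X=1) weight 1/126
  (W=1, Y=1, U=2, Z=3, X=1) weight 1/126
  (W=2, Y=0, U=2, Z=3, X=0) weight 1/189
  (W=2, Y=1, U=2, Z=3, X=0) weight 2/189
Group by W:
  weight(W=1) = 1/63
  weight(W=2) = 1/63
Total weight = 1/63 + 1/63 = 2/63
P(W=1 | obs) = 1/63 / 2/63 = 1/2
P(W=2 | obs) = 1/63 / 2/63 = 1/2

P(W = 2 | obs) = 1/2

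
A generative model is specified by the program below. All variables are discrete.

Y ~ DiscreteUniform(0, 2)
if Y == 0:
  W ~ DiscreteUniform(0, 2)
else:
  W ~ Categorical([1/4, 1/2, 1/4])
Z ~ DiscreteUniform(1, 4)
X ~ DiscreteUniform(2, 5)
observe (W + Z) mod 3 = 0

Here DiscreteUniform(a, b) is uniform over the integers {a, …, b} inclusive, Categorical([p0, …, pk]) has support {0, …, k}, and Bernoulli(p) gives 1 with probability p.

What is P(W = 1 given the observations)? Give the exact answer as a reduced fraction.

P(W = 1 | obs) = 8/23

Enumerate traces; 48 have nonzero weight after conditioning:
  (Y=0, W=0, Z=3, X=2) weight 1/144
  (Y=0, W=0, Z=3, X=3) weight 1/144
  (Y=0, W=0, Z=3, X=4) weight 1/144
  (Y=0, W=0, Z=3, X=5) weight 1/144
  (Y=0, W=1, Z=2, X=2) weight 1/144
  (Y=0, W=1, Z=2, X=3) weight 1/144
  (Y=0, W=1, Z=2, X=4) weight 1/144
  (Y=0, W=1, Z=2, X=5) weight 1/144
  (Y=0, W=2, Z=1, X=2) weight 1/144
  … 39 more
Group by W:
  weight(W=0) = 5/72
  weight(W=1) = 1/9
  weight(W=2) = 5/36
Total weight = 5/72 + 1/9 + 5/36 = 23/72
P(W=0 | obs) = 5/72 / 23/72 = 5/23
P(W=1 | obs) = 1/9 / 23/72 = 8/23
P(W=2 | obs) = 5/36 / 23/72 = 10/23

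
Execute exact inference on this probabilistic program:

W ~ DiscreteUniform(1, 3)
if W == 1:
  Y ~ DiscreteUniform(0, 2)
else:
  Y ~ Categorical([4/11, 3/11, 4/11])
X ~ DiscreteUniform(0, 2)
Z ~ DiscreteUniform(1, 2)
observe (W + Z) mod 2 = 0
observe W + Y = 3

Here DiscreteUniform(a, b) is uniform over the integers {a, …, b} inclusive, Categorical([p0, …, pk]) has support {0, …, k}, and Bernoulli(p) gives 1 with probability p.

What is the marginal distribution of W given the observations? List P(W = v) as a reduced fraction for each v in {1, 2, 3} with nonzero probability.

Enumerate traces; 9 have nonzero weight after conditioning:
  (W=1, Y=2, X=0, Z=1) weight 1/54
  (W=1, Y=2, X=1, Z=1) weight 1/54
  (W=1, Y=2, X=2, Z=1) weight 1/54
  (W=2, Y=1, X=0, Z=2) weight 1/66
  (W=2, Y=1, X=1, Z=2) weight 1/66
  (W=2, Y=1, X=2, Z=2) weight 1/66
  (W=3, Y=0, X=0, Z=1) weight 2/99
  (W=3, Y=0, X=1, Z=1) weight 2/99
  … 1 more
Group by W:
  weight(W=1) = 1/18
  weight(W=2) = 1/22
  weight(W=3) = 2/33
Total weight = 1/18 + 1/22 + 2/33 = 16/99
P(W=1 | obs) = 1/18 / 16/99 = 11/32
P(W=2 | obs) = 1/22 / 16/99 = 9/32
P(W=3 | obs) = 2/33 / 16/99 = 3/8

P(W=1) = 11/32, P(W=2) = 9/32, P(W=3) = 3/8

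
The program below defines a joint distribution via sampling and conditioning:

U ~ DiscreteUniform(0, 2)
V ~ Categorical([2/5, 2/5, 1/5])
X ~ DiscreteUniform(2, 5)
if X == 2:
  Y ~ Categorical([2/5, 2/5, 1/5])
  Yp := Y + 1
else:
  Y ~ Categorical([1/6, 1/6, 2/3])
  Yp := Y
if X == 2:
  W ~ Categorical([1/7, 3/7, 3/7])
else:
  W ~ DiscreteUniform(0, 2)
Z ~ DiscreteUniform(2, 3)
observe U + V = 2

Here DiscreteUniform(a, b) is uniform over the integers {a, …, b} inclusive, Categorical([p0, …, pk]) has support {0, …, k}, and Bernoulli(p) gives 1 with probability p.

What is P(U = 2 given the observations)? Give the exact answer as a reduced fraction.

Enumerate traces; 216 have nonzero weight after conditioning:
  (U=0, V=2, X=2, Y=0, W=0, Z=2) weight 1/2100
  (U=0, V=2, X=2, Y=0, W=0, Z=3) weight 1/2100
  (U=0, V=2, X=2, Y=0, W=1, Z=2) weight 1/700
  (U=0, V=2, X=2, Y=0, W=1, Z=3) weight 1/700
  (U=0, V=2, X=2, Y=0, W=2, Z=2) weight 1/700
  (U=0, V=2, X=2, Y=0, W=2, Z=3) weight 1/700
  (U=0, V=2, X=2, Y=1, W=0, Z=2) weight 1/2100
  (U=0, V=2, X=2, Y=1, W=0, Z=3) weight 1/2100
  (U=1, V=1, X=2, Y=0, W=0, Z=2) weight 1/1050
  (U=2, V=0, X=2, Y=0, W=0, Z=2) weight 1/1050
  … 206 more
Group by U:
  weight(U=0) = 1/15
  weight(U=1) = 2/15
  weight(U=2) = 2/15
Total weight = 1/15 + 2/15 + 2/15 = 1/3
P(U=0 | obs) = 1/15 / 1/3 = 1/5
P(U=1 | obs) = 2/15 / 1/3 = 2/5
P(U=2 | obs) = 2/15 / 1/3 = 2/5

P(U = 2 | obs) = 2/5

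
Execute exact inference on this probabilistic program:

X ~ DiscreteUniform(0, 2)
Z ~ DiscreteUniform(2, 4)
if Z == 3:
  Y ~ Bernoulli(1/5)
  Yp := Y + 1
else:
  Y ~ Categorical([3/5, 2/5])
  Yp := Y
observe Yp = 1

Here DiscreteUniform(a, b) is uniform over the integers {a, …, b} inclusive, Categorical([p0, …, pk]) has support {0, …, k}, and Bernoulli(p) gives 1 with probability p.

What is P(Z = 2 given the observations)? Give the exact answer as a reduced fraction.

Enumerate traces; 9 have nonzero weight after conditioning:
  (X=0, Z=2, Y=1) weight 2/45
  (X=0, Z=3, Y=0) weight 4/45
  (X=0, Z=4, Y=1) weight 2/45
  (X=1, Z=2, Y=1) weight 2/45
  (X=1, Z=3, Y=0) weight 4/45
  (X=1, Z=4, Y=1) weight 2/45
  (X=2, Z=2, Y=1) weight 2/45
  (X=2, Z=3, Y=0) weight 4/45
  … 1 more
Group by Z:
  weight(Z=2) = 2/15
  weight(Z=3) = 4/15
  weight(Z=4) = 2/15
Total weight = 2/15 + 4/15 + 2/15 = 8/15
P(Z=2 | obs) = 2/15 / 8/15 = 1/4
P(Z=3 | obs) = 4/15 / 8/15 = 1/2
P(Z=4 | obs) = 2/15 / 8/15 = 1/4

P(Z = 2 | obs) = 1/4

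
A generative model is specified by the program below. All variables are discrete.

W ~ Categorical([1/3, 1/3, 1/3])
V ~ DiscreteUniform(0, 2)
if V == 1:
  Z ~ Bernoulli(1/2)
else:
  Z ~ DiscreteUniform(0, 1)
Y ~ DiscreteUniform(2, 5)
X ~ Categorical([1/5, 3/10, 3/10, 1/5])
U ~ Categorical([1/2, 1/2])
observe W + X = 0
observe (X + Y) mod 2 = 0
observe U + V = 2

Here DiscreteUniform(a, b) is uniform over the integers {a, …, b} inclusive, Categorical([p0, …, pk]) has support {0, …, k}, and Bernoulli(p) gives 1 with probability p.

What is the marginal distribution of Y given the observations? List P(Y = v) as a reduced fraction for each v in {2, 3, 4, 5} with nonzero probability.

P(Y=2) = 1/2, P(Y=4) = 1/2

Enumerate traces; 8 have nonzero weight after conditioning:
  (W=0, V=1, Z=0, Y=2, X=0, U=1) weight 1/720
  (W=0, V=1, Z=0, Y=4, X=0, U=1) weight 1/720
  (W=0, V=1, Z=1, Y=2, X=0, U=1) weight 1/720
  (W=0, V=1, Z=1, Y=4, X=0, U=1) weight 1/720
  (W=0, V=2, Z=0, Y=2, X=0, U=0) weight 1/720
  (W=0, V=2, Z=0, Y=4, X=0, U=0) weight 1/720
  (W=0, V=2, Z=1, Y=2, X=0, U=0) weight 1/720
  (W=0, V=2, Z=1, Y=4, X=0, U=0) weight 1/720
Group by Y:
  weight(Y=2) = 1/180
  weight(Y=4) = 1/180
Total weight = 1/180 + 1/180 = 1/90
P(Y=2 | obs) = 1/180 / 1/90 = 1/2
P(Y=4 | obs) = 1/180 / 1/90 = 1/2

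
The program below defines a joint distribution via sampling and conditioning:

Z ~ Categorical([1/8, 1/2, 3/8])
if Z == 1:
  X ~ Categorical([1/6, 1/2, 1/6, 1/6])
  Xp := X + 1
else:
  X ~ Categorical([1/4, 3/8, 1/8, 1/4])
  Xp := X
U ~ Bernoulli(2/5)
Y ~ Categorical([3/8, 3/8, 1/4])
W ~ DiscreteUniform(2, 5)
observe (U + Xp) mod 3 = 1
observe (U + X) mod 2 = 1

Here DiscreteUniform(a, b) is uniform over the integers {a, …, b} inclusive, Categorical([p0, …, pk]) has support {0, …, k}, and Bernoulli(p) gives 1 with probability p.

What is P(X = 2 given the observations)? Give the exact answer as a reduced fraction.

Enumerate traces; 72 have nonzero weight after conditioning:
  (Z=0, X=0, U=1, Y=0, W=2) weight 3/2560
  (Z=0, X=0, U=1, Y=0, W=3) weight 3/2560
  (Z=0, X=0, U=1, Y=0, W=4) weight 3/2560
  (Z=0, X=0, U=1, Y=0, W=5) weight 3/2560
  (Z=0, X=0, U=1, Y=1, W=2) weight 3/2560
  (Z=0, X=0, U=1, Y=1, W=3) weight 3/2560
  (Z=0, X=0, U=1, Y=1, W=4) weight 3/2560
  (Z=0, X=0, U=1, Y=1, W=5) weight 3/2560
  (Z=0, X=1, U=0, Y=0, W=2) weight 27/10240
  (Z=1, X=2, U=1, Y=0, W=2) weight 1/320
  … 62 more
Group by X:
  weight(X=0) = 1/20
  weight(X=1) = 9/80
  weight(X=2) = 1/30
  weight(X=3) = 1/20
Total weight = 1/20 + 9/80 + 1/30 + 1/20 = 59/240
P(X=0 | obs) = 1/20 / 59/240 = 12/59
P(X=1 | obs) = 9/80 / 59/240 = 27/59
P(X=2 | obs) = 1/30 / 59/240 = 8/59
P(X=3 | obs) = 1/20 / 59/240 = 12/59

P(X = 2 | obs) = 8/59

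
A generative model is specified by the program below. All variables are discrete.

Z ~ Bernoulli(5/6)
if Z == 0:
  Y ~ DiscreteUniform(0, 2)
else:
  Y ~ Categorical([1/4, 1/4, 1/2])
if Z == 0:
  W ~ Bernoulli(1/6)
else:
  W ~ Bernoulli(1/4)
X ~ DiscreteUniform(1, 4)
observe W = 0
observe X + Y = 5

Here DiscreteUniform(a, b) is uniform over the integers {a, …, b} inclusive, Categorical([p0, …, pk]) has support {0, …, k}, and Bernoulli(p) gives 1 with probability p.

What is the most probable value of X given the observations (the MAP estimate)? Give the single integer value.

Enumerate traces; 4 have nonzero weight after conditioning:
  (Z=0, Y=1, W=0, X=4) weight 5/432
  (Z=0, Y=2, W=0, X=3) weight 5/432
  (Z=1, Y=1, W=0, X=4) weight 5/128
  (Z=1, Y=2, W=0, X=3) weight 5/64
Group by X:
  weight(X=3) = 155/1728
  weight(X=4) = 175/3456
Total weight = 155/1728 + 175/3456 = 485/3456
P(X=3 | obs) = 155/1728 / 485/3456 = 62/97
P(X=4 | obs) = 175/3456 / 485/3456 = 35/97
argmax = 3

argmax_v P(X = v | obs) = 3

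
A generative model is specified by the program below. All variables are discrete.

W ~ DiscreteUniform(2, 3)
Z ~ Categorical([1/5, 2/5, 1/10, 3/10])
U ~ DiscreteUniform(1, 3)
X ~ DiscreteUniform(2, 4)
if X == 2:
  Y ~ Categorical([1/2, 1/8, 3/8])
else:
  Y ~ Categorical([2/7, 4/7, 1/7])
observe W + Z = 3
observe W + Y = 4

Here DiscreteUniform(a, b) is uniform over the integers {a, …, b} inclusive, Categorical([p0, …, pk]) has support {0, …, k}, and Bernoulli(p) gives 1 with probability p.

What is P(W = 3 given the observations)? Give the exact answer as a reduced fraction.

Enumerate traces; 18 have nonzero weight after conditioning:
  (W=2, Z=1, U=1, X=2, Y=2) weight 1/120
  (W=2, Z=1, U=1, X=3, Y=2) weight 1/315
  (W=2, Z=1, U=1, X=4, Y=2) weight 1/315
  (W=2, Z=1, U=2, X=2, Y=2) weight 1/120
  (W=2, Z=1, U=2, X=3, Y=2) weight 1/315
  (W=2, Z=1, U=2, X=4, Y=2) weight 1/315
  (W=2, Z=1, U=3, X=2, Y=2) weight 1/120
  (W=2, Z=1, U=3, X=3, Y=2) weight 1/315
  (W=3, Z=0, U=1, X=2, Y=1) weight 1/720
  … 9 more
Group by W:
  weight(W=2) = 37/840
  weight(W=3) = 71/1680
Total weight = 37/840 + 71/1680 = 29/336
P(W=2 | obs) = 37/840 / 29/336 = 74/145
P(W=3 | obs) = 71/1680 / 29/336 = 71/145

P(W = 3 | obs) = 71/145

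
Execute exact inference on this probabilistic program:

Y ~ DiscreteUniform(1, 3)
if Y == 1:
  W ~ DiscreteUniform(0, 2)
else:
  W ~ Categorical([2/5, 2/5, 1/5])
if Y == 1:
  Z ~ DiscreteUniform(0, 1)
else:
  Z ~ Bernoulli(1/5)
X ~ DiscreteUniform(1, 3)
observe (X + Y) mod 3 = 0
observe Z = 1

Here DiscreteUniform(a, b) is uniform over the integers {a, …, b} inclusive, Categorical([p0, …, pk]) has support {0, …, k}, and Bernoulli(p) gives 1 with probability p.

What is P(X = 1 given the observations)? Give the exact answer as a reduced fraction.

Enumerate traces; 9 have nonzero weight after conditioning:
  (Y=1, W=0, Z=1, X=2) weight 1/54
  (Y=1, W=1, Z=1, X=2) weight 1/54
  (Y=1, W=2, Z=1, X=2) weight 1/54
  (Y=2, W=0, Z=1, X=1) weight 2/225
  (Y=2, W=1, Z=1, X=1) weight 2/225
  (Y=2, W=2, Z=1, X=1) weight 1/225
  (Y=3, W=0, Z=1, X=3) weight 2/225
  (Y=3, W=1, Z=1, X=3) weight 2/225
  … 1 more
Group by X:
  weight(X=1) = 1/45
  weight(X=2) = 1/18
  weight(X=3) = 1/45
Total weight = 1/45 + 1/18 + 1/45 = 1/10
P(X=1 | obs) = 1/45 / 1/10 = 2/9
P(X=2 | obs) = 1/18 / 1/10 = 5/9
P(X=3 | obs) = 1/45 / 1/10 = 2/9

P(X = 1 | obs) = 2/9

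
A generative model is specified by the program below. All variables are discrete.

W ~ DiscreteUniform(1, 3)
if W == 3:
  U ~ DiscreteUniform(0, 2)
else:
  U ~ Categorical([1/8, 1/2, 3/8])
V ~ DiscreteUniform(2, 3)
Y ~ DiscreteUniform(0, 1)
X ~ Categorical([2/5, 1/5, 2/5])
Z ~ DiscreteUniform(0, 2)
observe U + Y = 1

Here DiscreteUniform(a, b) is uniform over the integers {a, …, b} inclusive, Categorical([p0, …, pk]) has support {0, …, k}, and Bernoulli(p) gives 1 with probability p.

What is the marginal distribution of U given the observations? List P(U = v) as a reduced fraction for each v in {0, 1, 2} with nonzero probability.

Enumerate traces; 108 have nonzero weight after conditioning:
  (W=1, U=0, V=2, Y=1, X=0, Z=0) weight 1/720
  (W=1, U=0, V=2, Y=1, X=0, Z=1) weight 1/720
  (W=1, U=0, V=2, Y=1, X=0, Z=2) weight 1/720
  (W=1, U=0, V=2, Y=1, X=1, Z=0) weight 1/1440
  (W=1, U=0, V=2, Y=1, X=1, Z=1) weight 1/1440
  (W=1, U=0, V=2, Y=1, X=1, Z=2) weight 1/1440
  (W=1, U=0, V=2, Y=1, X=2, Z=0) weight 1/720
  (W=1, U=0, V=2, Y=1, X=2, Z=1) weight 1/720
  (W=1, U=1, V=2, Y=0, X=0, Z=0) weight 1/180
  … 99 more
Group by U:
  weight(U=0) = 7/72
  weight(U=1) = 2/9
Total weight = 7/72 + 2/9 = 23/72
P(U=0 | obs) = 7/72 / 23/72 = 7/23
P(U=1 | obs) = 2/9 / 23/72 = 16/23

P(U=0) = 7/23, P(U=1) = 16/23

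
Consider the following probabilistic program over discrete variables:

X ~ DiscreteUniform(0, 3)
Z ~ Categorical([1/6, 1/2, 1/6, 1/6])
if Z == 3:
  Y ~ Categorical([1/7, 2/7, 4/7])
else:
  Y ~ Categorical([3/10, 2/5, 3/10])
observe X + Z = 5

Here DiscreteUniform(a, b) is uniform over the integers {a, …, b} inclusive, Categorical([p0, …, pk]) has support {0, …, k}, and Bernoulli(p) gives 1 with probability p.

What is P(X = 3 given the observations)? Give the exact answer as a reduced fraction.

P(X = 3 | obs) = 1/2

Enumerate traces; 6 have nonzero weight after conditioning:
  (X=2, Z=3, Y=0) weight 1/168
  (X=2, Z=3, Y=1) weight 1/84
  (X=2, Z=3, Y=2) weight 1/42
  (X=3, Z=2, Y=0) weight 1/80
  (X=3, Z=2, Y=1) weight 1/60
  (X=3, Z=2, Y=2) weight 1/80
Group by X:
  weight(X=2) = 1/24
  weight(X=3) = 1/24
Total weight = 1/24 + 1/24 = 1/12
P(X=2 | obs) = 1/24 / 1/12 = 1/2
P(X=3 | obs) = 1/24 / 1/12 = 1/2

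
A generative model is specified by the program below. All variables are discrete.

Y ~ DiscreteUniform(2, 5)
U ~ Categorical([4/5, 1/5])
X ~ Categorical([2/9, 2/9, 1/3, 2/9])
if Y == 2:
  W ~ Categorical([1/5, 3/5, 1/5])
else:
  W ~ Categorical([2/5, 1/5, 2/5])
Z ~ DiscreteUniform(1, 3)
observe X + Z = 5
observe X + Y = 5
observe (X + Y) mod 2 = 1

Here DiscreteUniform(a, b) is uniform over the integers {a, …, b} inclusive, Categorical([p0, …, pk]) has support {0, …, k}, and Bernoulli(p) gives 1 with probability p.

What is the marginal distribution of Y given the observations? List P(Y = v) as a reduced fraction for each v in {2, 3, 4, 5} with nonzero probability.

P(Y=2) = 2/5, P(Y=3) = 3/5

Enumerate traces; 12 have nonzero weight after conditioning:
  (Y=2, U=0, X=3, W=0, Z=2) weight 2/675
  (Y=2, U=0, X=3, W=1, Z=2) weight 2/225
  (Y=2, U=0, X=3, W=2, Z=2) weight 2/675
  (Y=2, U=1, X=3, W=0, Z=2) weight 1/1350
  (Y=2, U=1, X=3, W=1, Z=2) weight 1/450
  (Y=2, U=1, X=3, W=2, Z=2) weight 1/1350
  (Y=3, U=0, X=2, W=0, Z=3) weight 2/225
  (Y=3, U=0, X=2, W=1, Z=3) weight 1/225
  … 4 more
Group by Y:
  weight(Y=2) = 1/54
  weight(Y=3) = 1/36
Total weight = 1/54 + 1/36 = 5/108
P(Y=2 | obs) = 1/54 / 5/108 = 2/5
P(Y=3 | obs) = 1/36 / 5/108 = 3/5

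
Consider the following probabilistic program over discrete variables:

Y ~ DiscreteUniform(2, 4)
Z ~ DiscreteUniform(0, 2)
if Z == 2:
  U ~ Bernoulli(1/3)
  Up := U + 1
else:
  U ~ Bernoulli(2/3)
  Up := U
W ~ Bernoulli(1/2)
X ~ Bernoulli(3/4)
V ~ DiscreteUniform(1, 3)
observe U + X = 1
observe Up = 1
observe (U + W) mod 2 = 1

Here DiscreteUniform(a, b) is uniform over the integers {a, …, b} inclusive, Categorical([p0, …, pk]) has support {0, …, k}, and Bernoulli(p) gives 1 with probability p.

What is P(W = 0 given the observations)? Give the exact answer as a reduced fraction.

P(W = 0 | obs) = 2/5

Enumerate traces; 27 have nonzero weight after conditioning:
  (Y=2, Z=0, U=1, W=0, X=0, V=1) weight 1/324
  (Y=2, Z=0, U=1, W=0, X=0, V=2) weight 1/324
  (Y=2, Z=0, U=1, W=0, X=0, V=3) weight 1/324
  (Y=2, Z=1, U=1, W=0, X=0, V=1) weight 1/324
  (Y=2, Z=1, U=1, W=0, X=0, V=2) weight 1/324
  (Y=2, Z=1, U=1, W=0, X=0, V=3) weight 1/324
  (Y=2, Z=2, U=0, W=1, X=1, V=1) weight 1/108
  (Y=2, Z=2, U=0, W=1, X=1, V=2) weight 1/108
  … 19 more
Group by W:
  weight(W=0) = 1/18
  weight(W=1) = 1/12
Total weight = 1/18 + 1/12 = 5/36
P(W=0 | obs) = 1/18 / 5/36 = 2/5
P(W=1 | obs) = 1/12 / 5/36 = 3/5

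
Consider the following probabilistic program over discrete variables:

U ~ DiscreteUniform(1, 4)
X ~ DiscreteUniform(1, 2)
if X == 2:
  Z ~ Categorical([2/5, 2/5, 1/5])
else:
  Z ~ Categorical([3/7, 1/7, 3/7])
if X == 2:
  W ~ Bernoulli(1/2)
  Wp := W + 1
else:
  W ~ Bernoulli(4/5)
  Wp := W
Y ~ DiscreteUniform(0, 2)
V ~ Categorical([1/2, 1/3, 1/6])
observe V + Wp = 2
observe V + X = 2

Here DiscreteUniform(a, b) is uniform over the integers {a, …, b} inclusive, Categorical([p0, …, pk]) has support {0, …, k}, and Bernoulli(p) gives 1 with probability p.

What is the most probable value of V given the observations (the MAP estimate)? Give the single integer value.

argmax_v P(V = v | obs) = 1

Enumerate traces; 72 have nonzero weight after conditioning:
  (U=1, X=1, Z=0, W=1, Y=0, V=1) weight 1/210
  (U=1, X=1, Z=0, W=1, Y=1, V=1) weight 1/210
  (U=1, X=1, Z=0, W=1, Y=2, V=1) weight 1/210
  (U=1, X=1, Z=1, W=1, Y=0, V=1) weight 1/630
  (U=1, X=1, Z=1, W=1, Y=1, V=1) weight 1/630
  (U=1, X=1, Z=1, W=1, Y=2, V=1) weight 1/630
  (U=1, X=1, Z=2, W=1, Y=0, V=1) weight 1/210
  (U=1, X=1, Z=2, W=1, Y=1, V=1) weight 1/210
  (U=1, X=2, Z=0, W=1, Y=0, V=0) weight 1/240
  … 63 more
Group by V:
  weight(V=0) = 1/8
  weight(V=1) = 2/15
Total weight = 1/8 + 2/15 = 31/120
P(V=0 | obs) = 1/8 / 31/120 = 15/31
P(V=1 | obs) = 2/15 / 31/120 = 16/31
argmax = 1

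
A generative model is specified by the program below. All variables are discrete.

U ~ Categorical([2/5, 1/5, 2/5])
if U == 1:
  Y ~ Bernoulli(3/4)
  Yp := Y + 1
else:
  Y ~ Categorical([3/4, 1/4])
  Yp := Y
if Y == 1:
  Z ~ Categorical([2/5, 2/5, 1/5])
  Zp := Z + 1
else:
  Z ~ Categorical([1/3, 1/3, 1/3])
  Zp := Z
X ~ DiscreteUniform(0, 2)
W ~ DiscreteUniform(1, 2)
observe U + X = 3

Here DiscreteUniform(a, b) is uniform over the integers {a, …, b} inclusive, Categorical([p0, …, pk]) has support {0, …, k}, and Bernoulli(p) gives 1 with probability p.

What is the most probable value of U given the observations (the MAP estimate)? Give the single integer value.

argmax_v P(U = v | obs) = 2

Enumerate traces; 24 have nonzero weight after conditioning:
  (U=1, Y=0, Z=0, X=2, W=1) weight 1/360
  (U=1, Y=0, Z=0, X=2, W=2) weight 1/360
  (U=1, Y=0, Z=1, X=2, W=1) weight 1/360
  (U=1, Y=0, Z=1, X=2, W=2) weight 1/360
  (U=1, Y=0, Z=2, X=2, W=1) weight 1/360
  (U=1, Y=0, Z=2, X=2, W=2) weight 1/360
  (U=1, Y=1, Z=0, X=2, W=1) weight 1/100
  (U=1, Y=1, Z=0, X=2, W=2) weight 1/100
  (U=2, Y=0, Z=0, X=1, W=1) weight 1/60
  … 15 more
Group by U:
  weight(U=1) = 1/15
  weight(U=2) = 2/15
Total weight = 1/15 + 2/15 = 1/5
P(U=1 | obs) = 1/15 / 1/5 = 1/3
P(U=2 | obs) = 2/15 / 1/5 = 2/3
argmax = 2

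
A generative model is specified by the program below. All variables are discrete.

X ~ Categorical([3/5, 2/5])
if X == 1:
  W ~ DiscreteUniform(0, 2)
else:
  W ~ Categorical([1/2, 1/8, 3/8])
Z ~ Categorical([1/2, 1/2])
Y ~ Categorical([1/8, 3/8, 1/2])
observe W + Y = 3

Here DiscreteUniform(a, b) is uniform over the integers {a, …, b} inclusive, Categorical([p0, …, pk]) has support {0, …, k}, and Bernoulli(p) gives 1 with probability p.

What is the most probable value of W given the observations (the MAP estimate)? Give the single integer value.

Enumerate traces; 8 have nonzero weight after conditioning:
  (X=0, W=1, Z=0, Y=2) weight 3/160
  (X=0, W=1, Z=1, Y=2) weight 3/160
  (X=0, W=2, Z=0, Y=1) weight 27/640
  (X=0, W=2, Z=1, Y=1) weight 27/640
  (X=1, W=1, Z=0, Y=2) weight 1/30
  (X=1, W=1, Z=1, Y=2) weight 1/30
  (X=1, W=2, Z=0, Y=1) weight 1/40
  (X=1, W=2, Z=1, Y=1) weight 1/40
Group by W:
  weight(W=1) = 5/48
  weight(W=2) = 43/320
Total weight = 5/48 + 43/320 = 229/960
P(W=1 | obs) = 5/48 / 229/960 = 100/229
P(W=2 | obs) = 43/320 / 229/960 = 129/229
argmax = 2

argmax_v P(W = v | obs) = 2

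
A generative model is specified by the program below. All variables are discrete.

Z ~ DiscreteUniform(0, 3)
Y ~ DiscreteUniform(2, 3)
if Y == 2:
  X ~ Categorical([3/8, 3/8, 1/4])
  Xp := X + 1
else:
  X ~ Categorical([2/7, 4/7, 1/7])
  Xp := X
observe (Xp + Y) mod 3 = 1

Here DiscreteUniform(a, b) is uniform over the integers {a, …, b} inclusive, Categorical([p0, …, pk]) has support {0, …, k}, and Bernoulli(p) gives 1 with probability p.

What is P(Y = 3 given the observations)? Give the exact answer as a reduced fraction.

P(Y = 3 | obs) = 32/53

Enumerate traces; 8 have nonzero weight after conditioning:
  (Z=0, Y=2, X=1) weight 3/64
  (Z=0, Y=3, X=1) weight 1/14
  (Z=1, Y=2, X=1) weight 3/64
  (Z=1, Y=3, X=1) weight 1/14
  (Z=2, Y=2, X=1) weight 3/64
  (Z=2, Y=3, X=1) weight 1/14
  (Z=3, Y=2, X=1) weight 3/64
  (Z=3, Y=3, X=1) weight 1/14
Group by Y:
  weight(Y=2) = 3/16
  weight(Y=3) = 2/7
Total weight = 3/16 + 2/7 = 53/112
P(Y=2 | obs) = 3/16 / 53/112 = 21/53
P(Y=3 | obs) = 2/7 / 53/112 = 32/53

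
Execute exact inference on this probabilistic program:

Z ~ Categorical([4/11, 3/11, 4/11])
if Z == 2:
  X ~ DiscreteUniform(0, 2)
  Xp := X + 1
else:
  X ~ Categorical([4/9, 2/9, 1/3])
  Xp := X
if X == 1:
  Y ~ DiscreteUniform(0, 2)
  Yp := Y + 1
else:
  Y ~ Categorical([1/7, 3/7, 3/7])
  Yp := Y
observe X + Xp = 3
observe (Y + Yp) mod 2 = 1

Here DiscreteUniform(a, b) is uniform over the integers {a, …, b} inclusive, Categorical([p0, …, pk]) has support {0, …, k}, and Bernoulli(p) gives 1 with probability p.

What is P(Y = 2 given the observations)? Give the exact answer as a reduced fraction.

Enumerate traces; 3 have nonzero weight after conditioning:
  (Z=2, X=1, Y=0) weight 4/99
  (Z=2, X=1, Y=1) weight 4/99
  (Z=2, X=1, Y=2) weight 4/99
Group by Y:
  weight(Y=0) = 4/99
  weight(Y=1) = 4/99
  weight(Y=2) = 4/99
Total weight = 4/99 + 4/99 + 4/99 = 4/33
P(Y=0 | obs) = 4/99 / 4/33 = 1/3
P(Y=1 | obs) = 4/99 / 4/33 = 1/3
P(Y=2 | obs) = 4/99 / 4/33 = 1/3

P(Y = 2 | obs) = 1/3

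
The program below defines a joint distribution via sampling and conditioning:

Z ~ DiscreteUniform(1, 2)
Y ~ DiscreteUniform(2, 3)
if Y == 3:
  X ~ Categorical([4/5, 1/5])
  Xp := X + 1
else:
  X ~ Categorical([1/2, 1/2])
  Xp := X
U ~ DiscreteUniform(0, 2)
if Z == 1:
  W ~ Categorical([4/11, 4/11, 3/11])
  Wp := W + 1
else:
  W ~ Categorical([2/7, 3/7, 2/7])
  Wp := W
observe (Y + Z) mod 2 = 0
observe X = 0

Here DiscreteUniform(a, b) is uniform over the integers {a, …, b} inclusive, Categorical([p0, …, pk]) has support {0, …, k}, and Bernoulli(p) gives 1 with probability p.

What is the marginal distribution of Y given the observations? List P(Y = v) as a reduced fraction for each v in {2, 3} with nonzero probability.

Enumerate traces; 18 have nonzero weight after conditioning:
  (Z=1, Y=3, X=0, U=0, W=0) weight 4/165
  (Z=1, Y=3, X=0, U=0, W=1) weight 4/165
  (Z=1, Y=3, X=0, U=0, W=2) weight 1/55
  (Z=1, Y=3, X=0, U=1, W=0) weight 4/165
  (Z=1, Y=3, X=0, U=1, W=1) weight 4/165
  (Z=1, Y=3, X=0, U=1, W=2) weight 1/55
  (Z=1, Y=3, X=0, U=2, W=0) weight 4/165
  (Z=1, Y=3, X=0, U=2, W=1) weight 4/165
  (Z=2, Y=2, X=0, U=0, W=0) weight 1/84
  … 9 more
Group by Y:
  weight(Y=2) = 1/8
  weight(Y=3) = 1/5
Total weight = 1/8 + 1/5 = 13/40
P(Y=2 | obs) = 1/8 / 13/40 = 5/13
P(Y=3 | obs) = 1/5 / 13/40 = 8/13

P(Y=2) = 5/13, P(Y=3) = 8/13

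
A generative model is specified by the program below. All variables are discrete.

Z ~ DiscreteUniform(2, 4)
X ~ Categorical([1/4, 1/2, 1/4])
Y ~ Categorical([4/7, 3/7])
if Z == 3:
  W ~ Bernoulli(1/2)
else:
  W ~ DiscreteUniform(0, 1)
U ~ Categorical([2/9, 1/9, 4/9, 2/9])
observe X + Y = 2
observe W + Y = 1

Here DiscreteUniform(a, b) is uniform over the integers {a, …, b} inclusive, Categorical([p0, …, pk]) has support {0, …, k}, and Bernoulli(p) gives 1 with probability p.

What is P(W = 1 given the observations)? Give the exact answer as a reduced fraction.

P(W = 1 | obs) = 2/5

Enumerate traces; 24 have nonzero weight after conditioning:
  (Z=2, X=1, Y=1, W=0, U=0) weight 1/126
  (Z=2, X=1, Y=1, W=0, U=1) weight 1/252
  (Z=2, X=1, Y=1, W=0, U=2) weight 1/63
  (Z=2, X=1, Y=1, W=0, U=3) weight 1/126
  (Z=2, X=2, Y=0, W=1, U=0) weight 1/189
  (Z=2, X=2, Y=0, W=1, U=1) weight 1/378
  (Z=2, X=2, Y=0, W=1, U=2) weight 2/189
  (Z=2, X=2, Y=0, W=1, U=3) weight 1/189
  … 16 more
Group by W:
  weight(W=0) = 3/28
  weight(W=1) = 1/14
Total weight = 3/28 + 1/14 = 5/28
P(W=0 | obs) = 3/28 / 5/28 = 3/5
P(W=1 | obs) = 1/14 / 5/28 = 2/5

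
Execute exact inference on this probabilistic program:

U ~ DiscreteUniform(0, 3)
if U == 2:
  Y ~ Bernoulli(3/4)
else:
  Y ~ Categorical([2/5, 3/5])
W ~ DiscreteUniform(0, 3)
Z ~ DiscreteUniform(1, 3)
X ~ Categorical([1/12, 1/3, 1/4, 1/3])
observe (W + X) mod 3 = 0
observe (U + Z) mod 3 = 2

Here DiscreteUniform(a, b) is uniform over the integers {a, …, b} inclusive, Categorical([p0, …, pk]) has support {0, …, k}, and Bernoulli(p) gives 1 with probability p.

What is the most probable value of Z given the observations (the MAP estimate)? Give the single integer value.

argmax_v P(Z = v | obs) = 2

Enumerate traces; 48 have nonzero weight after conditioning:
  (U=0, Y=0, W=0, Z=2, X=0) weight 1/1440
  (U=0, Y=0, W=0, Z=2, X=3) weight 1/360
  (U=0, Y=0, W=1, Z=2, X=2) weight 1/480
  (U=0, Y=0, W=2, Z=2, X=1) weight 1/360
  (U=0, Y=0, W=3, Z=2, X=0) weight 1/1440
  (U=0, Y=0, W=3, Z=2, X=3) weight 1/360
  (U=0, Y=1, W=0, Z=2, X=0) weight 1/960
  (U=0, Y=1, W=0, Z=2, X=3) weight 1/240
  (U=1, Y=0, W=0, Z=1, X=0) weight 1/1440
  (U=2, Y=0, W=0, Z=3, X=0) weight 1/2304
  … 38 more
Group by Z:
  weight(Z=1) = 17/576
  weight(Z=2) = 17/288
  weight(Z=3) = 17/576
Total weight = 17/576 + 17/288 + 17/576 = 17/144
P(Z=1 | obs) = 17/576 / 17/144 = 1/4
P(Z=2 | obs) = 17/288 / 17/144 = 1/2
P(Z=3 | obs) = 17/576 / 17/144 = 1/4
argmax = 2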